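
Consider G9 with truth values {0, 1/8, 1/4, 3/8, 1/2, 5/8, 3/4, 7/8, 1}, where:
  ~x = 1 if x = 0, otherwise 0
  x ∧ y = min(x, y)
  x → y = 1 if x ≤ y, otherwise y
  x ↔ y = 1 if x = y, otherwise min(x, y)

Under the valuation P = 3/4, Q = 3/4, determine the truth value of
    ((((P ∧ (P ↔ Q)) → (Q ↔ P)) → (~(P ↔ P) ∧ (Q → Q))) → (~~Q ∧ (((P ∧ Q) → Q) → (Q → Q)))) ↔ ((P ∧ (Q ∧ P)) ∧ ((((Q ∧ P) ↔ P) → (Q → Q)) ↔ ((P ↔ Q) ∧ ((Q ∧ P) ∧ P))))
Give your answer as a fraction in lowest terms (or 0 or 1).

P ↔ Q = 3/4 ↔ 3/4 = 1
P ∧ (P ↔ Q) = 3/4 ∧ 1 = 3/4
Q ↔ P = 3/4 ↔ 3/4 = 1
(P ∧ (P ↔ Q)) → (Q ↔ P) = 3/4 → 1 = 1
P ↔ P = 3/4 ↔ 3/4 = 1
~(P ↔ P) = ~1 = 0
Q → Q = 3/4 → 3/4 = 1
~(P ↔ P) ∧ (Q → Q) = 0 ∧ 1 = 0
((P ∧ (P ↔ Q)) → (Q ↔ P)) → (~(P ↔ P) ∧ (Q → Q)) = 1 → 0 = 0
~Q = ~3/4 = 0
~~Q = ~0 = 1
P ∧ Q = 3/4 ∧ 3/4 = 3/4
(P ∧ Q) → Q = 3/4 → 3/4 = 1
Q → Q = 3/4 → 3/4 = 1
((P ∧ Q) → Q) → (Q → Q) = 1 → 1 = 1
~~Q ∧ (((P ∧ Q) → Q) → (Q → Q)) = 1 ∧ 1 = 1
(((P ∧ (P ↔ Q)) → (Q ↔ P)) → (~(P ↔ P) ∧ (Q → Q))) → (~~Q ∧ (((P ∧ Q) → Q) → (Q → Q))) = 0 → 1 = 1
Q ∧ P = 3/4 ∧ 3/4 = 3/4
P ∧ (Q ∧ P) = 3/4 ∧ 3/4 = 3/4
Q ∧ P = 3/4 ∧ 3/4 = 3/4
(Q ∧ P) ↔ P = 3/4 ↔ 3/4 = 1
Q → Q = 3/4 → 3/4 = 1
((Q ∧ P) ↔ P) → (Q → Q) = 1 → 1 = 1
P ↔ Q = 3/4 ↔ 3/4 = 1
Q ∧ P = 3/4 ∧ 3/4 = 3/4
(Q ∧ P) ∧ P = 3/4 ∧ 3/4 = 3/4
(P ↔ Q) ∧ ((Q ∧ P) ∧ P) = 1 ∧ 3/4 = 3/4
(((Q ∧ P) ↔ P) → (Q → Q)) ↔ ((P ↔ Q) ∧ ((Q ∧ P) ∧ P)) = 1 ↔ 3/4 = 3/4
(P ∧ (Q ∧ P)) ∧ ((((Q ∧ P) ↔ P) → (Q → Q)) ↔ ((P ↔ Q) ∧ ((Q ∧ P) ∧ P))) = 3/4 ∧ 3/4 = 3/4
((((P ∧ (P ↔ Q)) → (Q ↔ P)) → (~(P ↔ P) ∧ (Q → Q))) → (~~Q ∧ (((P ∧ Q) → Q) → (Q → Q)))) ↔ ((P ∧ (Q ∧ P)) ∧ ((((Q ∧ P) ↔ P) → (Q → Q)) ↔ ((P ↔ Q) ∧ ((Q ∧ P) ∧ P)))) = 1 ↔ 3/4 = 3/4

3/4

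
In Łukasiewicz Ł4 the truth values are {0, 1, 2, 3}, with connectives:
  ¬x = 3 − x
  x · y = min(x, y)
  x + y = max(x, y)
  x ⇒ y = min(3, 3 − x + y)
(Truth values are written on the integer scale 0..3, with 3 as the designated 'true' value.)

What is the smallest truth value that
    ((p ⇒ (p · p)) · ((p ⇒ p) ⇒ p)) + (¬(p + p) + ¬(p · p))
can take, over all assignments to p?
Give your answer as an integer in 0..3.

Take p = 1:
p · p = 1 · 1 = 1
p ⇒ (p · p) = 1 ⇒ 1 = 3
p ⇒ p = 1 ⇒ 1 = 3
(p ⇒ p) ⇒ p = 3 ⇒ 1 = 1
(p ⇒ (p · p)) · ((p ⇒ p) ⇒ p) = 3 · 1 = 1
p + p = 1 + 1 = 1
¬(p + p) = ¬1 = 2
p · p = 1 · 1 = 1
¬(p · p) = ¬1 = 2
¬(p + p) + ¬(p · p) = 2 + 2 = 2
((p ⇒ (p · p)) · ((p ⇒ p) ⇒ p)) + (¬(p + p) + ¬(p · p)) = 1 + 2 = 2
No assignment yields a value below 2, so this is the minimum.

2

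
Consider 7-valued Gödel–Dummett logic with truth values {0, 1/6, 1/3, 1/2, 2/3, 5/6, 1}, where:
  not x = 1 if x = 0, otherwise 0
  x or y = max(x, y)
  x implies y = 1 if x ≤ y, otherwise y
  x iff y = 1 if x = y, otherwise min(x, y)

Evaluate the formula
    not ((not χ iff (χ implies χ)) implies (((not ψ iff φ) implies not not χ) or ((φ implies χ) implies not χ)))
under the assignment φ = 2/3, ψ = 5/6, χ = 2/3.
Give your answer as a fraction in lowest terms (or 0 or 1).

0

not χ = not 2/3 = 0
χ implies χ = 2/3 implies 2/3 = 1
not χ iff (χ implies χ) = 0 iff 1 = 0
not ψ = not 5/6 = 0
not ψ iff φ = 0 iff 2/3 = 0
not χ = not 2/3 = 0
not not χ = not 0 = 1
(not ψ iff φ) implies not not χ = 0 implies 1 = 1
φ implies χ = 2/3 implies 2/3 = 1
not χ = not 2/3 = 0
(φ implies χ) implies not χ = 1 implies 0 = 0
((not ψ iff φ) implies not not χ) or ((φ implies χ) implies not χ) = 1 or 0 = 1
(not χ iff (χ implies χ)) implies (((not ψ iff φ) implies not not χ) or ((φ implies χ) implies not χ)) = 0 implies 1 = 1
not ((not χ iff (χ implies χ)) implies (((not ψ iff φ) implies not not χ) or ((φ implies χ) implies not χ))) = not 1 = 0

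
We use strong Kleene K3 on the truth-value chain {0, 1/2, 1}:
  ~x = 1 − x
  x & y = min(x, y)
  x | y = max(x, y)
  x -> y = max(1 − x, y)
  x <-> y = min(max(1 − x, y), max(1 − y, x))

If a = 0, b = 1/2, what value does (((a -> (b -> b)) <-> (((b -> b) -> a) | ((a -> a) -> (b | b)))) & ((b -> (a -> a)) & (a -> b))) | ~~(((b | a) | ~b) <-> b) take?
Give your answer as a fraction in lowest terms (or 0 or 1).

b -> b = 1/2 -> 1/2 = 1/2
a -> (b -> b) = 0 -> 1/2 = 1
b -> b = 1/2 -> 1/2 = 1/2
(b -> b) -> a = 1/2 -> 0 = 1/2
a -> a = 0 -> 0 = 1
b | b = 1/2 | 1/2 = 1/2
(a -> a) -> (b | b) = 1 -> 1/2 = 1/2
((b -> b) -> a) | ((a -> a) -> (b | b)) = 1/2 | 1/2 = 1/2
(a -> (b -> b)) <-> (((b -> b) -> a) | ((a -> a) -> (b | b))) = 1 <-> 1/2 = 1/2
a -> a = 0 -> 0 = 1
b -> (a -> a) = 1/2 -> 1 = 1
a -> b = 0 -> 1/2 = 1
(b -> (a -> a)) & (a -> b) = 1 & 1 = 1
((a -> (b -> b)) <-> (((b -> b) -> a) | ((a -> a) -> (b | b)))) & ((b -> (a -> a)) & (a -> b)) = 1/2 & 1 = 1/2
b | a = 1/2 | 0 = 1/2
~b = ~1/2 = 1/2
(b | a) | ~b = 1/2 | 1/2 = 1/2
((b | a) | ~b) <-> b = 1/2 <-> 1/2 = 1/2
~(((b | a) | ~b) <-> b) = ~1/2 = 1/2
~~(((b | a) | ~b) <-> b) = ~1/2 = 1/2
(((a -> (b -> b)) <-> (((b -> b) -> a) | ((a -> a) -> (b | b)))) & ((b -> (a -> a)) & (a -> b))) | ~~(((b | a) | ~b) <-> b) = 1/2 | 1/2 = 1/2

1/2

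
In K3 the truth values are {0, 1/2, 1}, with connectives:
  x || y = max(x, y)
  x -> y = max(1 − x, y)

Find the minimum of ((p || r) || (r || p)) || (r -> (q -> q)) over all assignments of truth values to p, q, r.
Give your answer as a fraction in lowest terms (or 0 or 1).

1/2

Take p = 0, q = 1/2, r = 1/2:
p || r = 0 || 1/2 = 1/2
r || p = 1/2 || 0 = 1/2
(p || r) || (r || p) = 1/2 || 1/2 = 1/2
q -> q = 1/2 -> 1/2 = 1/2
r -> (q -> q) = 1/2 -> 1/2 = 1/2
((p || r) || (r || p)) || (r -> (q -> q)) = 1/2 || 1/2 = 1/2
No assignment yields a value below 1/2, so this is the minimum.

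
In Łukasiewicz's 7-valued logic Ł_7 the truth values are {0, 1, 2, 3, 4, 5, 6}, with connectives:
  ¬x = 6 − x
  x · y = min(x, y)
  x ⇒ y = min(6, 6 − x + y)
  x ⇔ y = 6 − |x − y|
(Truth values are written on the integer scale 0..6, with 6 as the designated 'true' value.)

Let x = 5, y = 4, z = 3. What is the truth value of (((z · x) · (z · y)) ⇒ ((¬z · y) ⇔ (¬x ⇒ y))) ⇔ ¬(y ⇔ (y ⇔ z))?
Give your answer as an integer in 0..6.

1

z · x = 3 · 5 = 3
z · y = 3 · 4 = 3
(z · x) · (z · y) = 3 · 3 = 3
¬z = ¬3 = 3
¬z · y = 3 · 4 = 3
¬x = ¬5 = 1
¬x ⇒ y = 1 ⇒ 4 = 6
(¬z · y) ⇔ (¬x ⇒ y) = 3 ⇔ 6 = 3
((z · x) · (z · y)) ⇒ ((¬z · y) ⇔ (¬x ⇒ y)) = 3 ⇒ 3 = 6
y ⇔ z = 4 ⇔ 3 = 5
y ⇔ (y ⇔ z) = 4 ⇔ 5 = 5
¬(y ⇔ (y ⇔ z)) = ¬5 = 1
(((z · x) · (z · y)) ⇒ ((¬z · y) ⇔ (¬x ⇒ y))) ⇔ ¬(y ⇔ (y ⇔ z)) = 6 ⇔ 1 = 1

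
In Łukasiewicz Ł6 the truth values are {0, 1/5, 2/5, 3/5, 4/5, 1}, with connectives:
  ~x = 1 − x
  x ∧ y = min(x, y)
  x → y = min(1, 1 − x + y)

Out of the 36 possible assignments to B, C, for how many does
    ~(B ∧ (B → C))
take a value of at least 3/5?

value 1: 7 assignments (counts)
value 4/5: 8 assignments (counts)
value 3/5: 9 assignments (counts)
value 2/5: 7 assignments
value 1/5: 4 assignments
value 0: 1 assignment
So 24 of the 36 assignments meet the threshold.

24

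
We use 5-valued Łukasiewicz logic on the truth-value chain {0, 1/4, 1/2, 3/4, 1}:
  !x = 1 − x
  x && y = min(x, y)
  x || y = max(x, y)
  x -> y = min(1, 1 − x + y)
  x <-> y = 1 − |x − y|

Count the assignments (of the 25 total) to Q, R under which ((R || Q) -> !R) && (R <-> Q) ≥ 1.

value 1: 3 assignments (counts)
value 3/4: 5 assignments
value 1/2: 7 assignments
value 1/4: 4 assignments
value 0: 6 assignments
So 3 of the 25 assignments meet the threshold.

3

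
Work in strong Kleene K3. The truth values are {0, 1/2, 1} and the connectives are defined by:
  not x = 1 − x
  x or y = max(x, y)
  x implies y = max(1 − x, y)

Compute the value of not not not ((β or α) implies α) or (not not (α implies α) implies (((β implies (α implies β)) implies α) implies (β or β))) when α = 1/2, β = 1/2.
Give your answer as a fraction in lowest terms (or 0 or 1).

β or α = 1/2 or 1/2 = 1/2
(β or α) implies α = 1/2 implies 1/2 = 1/2
not ((β or α) implies α) = not 1/2 = 1/2
not not ((β or α) implies α) = not 1/2 = 1/2
not not not ((β or α) implies α) = not 1/2 = 1/2
α implies α = 1/2 implies 1/2 = 1/2
not (α implies α) = not 1/2 = 1/2
not not (α implies α) = not 1/2 = 1/2
α implies β = 1/2 implies 1/2 = 1/2
β implies (α implies β) = 1/2 implies 1/2 = 1/2
(β implies (α implies β)) implies α = 1/2 implies 1/2 = 1/2
β or β = 1/2 or 1/2 = 1/2
((β implies (α implies β)) implies α) implies (β or β) = 1/2 implies 1/2 = 1/2
not not (α implies α) implies (((β implies (α implies β)) implies α) implies (β or β)) = 1/2 implies 1/2 = 1/2
not not not ((β or α) implies α) or (not not (α implies α) implies (((β implies (α implies β)) implies α) implies (β or β))) = 1/2 or 1/2 = 1/2

1/2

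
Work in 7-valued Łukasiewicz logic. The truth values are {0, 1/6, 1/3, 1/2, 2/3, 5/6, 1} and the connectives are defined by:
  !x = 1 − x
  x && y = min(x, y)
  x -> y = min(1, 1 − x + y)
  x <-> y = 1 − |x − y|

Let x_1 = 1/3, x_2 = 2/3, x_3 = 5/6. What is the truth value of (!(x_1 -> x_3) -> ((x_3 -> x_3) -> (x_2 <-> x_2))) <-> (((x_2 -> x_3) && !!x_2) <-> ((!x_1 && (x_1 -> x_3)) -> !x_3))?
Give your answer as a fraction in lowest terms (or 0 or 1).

5/6

x_1 -> x_3 = 1/3 -> 5/6 = 1
!(x_1 -> x_3) = !1 = 0
x_3 -> x_3 = 5/6 -> 5/6 = 1
x_2 <-> x_2 = 2/3 <-> 2/3 = 1
(x_3 -> x_3) -> (x_2 <-> x_2) = 1 -> 1 = 1
!(x_1 -> x_3) -> ((x_3 -> x_3) -> (x_2 <-> x_2)) = 0 -> 1 = 1
x_2 -> x_3 = 2/3 -> 5/6 = 1
!x_2 = !2/3 = 1/3
!!x_2 = !1/3 = 2/3
(x_2 -> x_3) && !!x_2 = 1 && 2/3 = 2/3
!x_1 = !1/3 = 2/3
x_1 -> x_3 = 1/3 -> 5/6 = 1
!x_1 && (x_1 -> x_3) = 2/3 && 1 = 2/3
!x_3 = !5/6 = 1/6
(!x_1 && (x_1 -> x_3)) -> !x_3 = 2/3 -> 1/6 = 1/2
((x_2 -> x_3) && !!x_2) <-> ((!x_1 && (x_1 -> x_3)) -> !x_3) = 2/3 <-> 1/2 = 5/6
(!(x_1 -> x_3) -> ((x_3 -> x_3) -> (x_2 <-> x_2))) <-> (((x_2 -> x_3) && !!x_2) <-> ((!x_1 && (x_1 -> x_3)) -> !x_3)) = 1 <-> 5/6 = 5/6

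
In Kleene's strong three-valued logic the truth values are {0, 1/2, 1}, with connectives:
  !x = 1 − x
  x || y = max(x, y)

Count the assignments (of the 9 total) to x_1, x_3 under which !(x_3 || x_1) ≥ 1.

x_1 = 0, x_3 = 0 ↦ 1  ≥
x_1 = 0, x_3 = 1/2 ↦ 1/2  <
x_1 = 0, x_3 = 1 ↦ 0  <
x_1 = 1/2, x_3 = 0 ↦ 1/2  <
x_1 = 1/2, x_3 = 1/2 ↦ 1/2  <
x_1 = 1/2, x_3 = 1 ↦ 0  <
x_1 = 1, x_3 = 0 ↦ 0  <
x_1 = 1, x_3 = 1/2 ↦ 0  <
x_1 = 1, x_3 = 1 ↦ 0  <
So 1 of the 9 assignments meets the threshold.

1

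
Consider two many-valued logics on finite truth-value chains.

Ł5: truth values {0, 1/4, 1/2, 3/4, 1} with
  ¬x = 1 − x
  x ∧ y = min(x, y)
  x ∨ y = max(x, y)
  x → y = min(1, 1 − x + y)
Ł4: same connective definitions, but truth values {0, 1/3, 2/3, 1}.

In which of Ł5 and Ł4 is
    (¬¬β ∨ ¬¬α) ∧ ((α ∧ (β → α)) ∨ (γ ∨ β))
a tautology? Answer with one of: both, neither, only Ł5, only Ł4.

In Ł5: at α = 0, β = 0, γ = 0 the value is 0 — not a tautology.
In Ł4: at α = 0, β = 0, γ = 0 the value is 0 — not a tautology.

neither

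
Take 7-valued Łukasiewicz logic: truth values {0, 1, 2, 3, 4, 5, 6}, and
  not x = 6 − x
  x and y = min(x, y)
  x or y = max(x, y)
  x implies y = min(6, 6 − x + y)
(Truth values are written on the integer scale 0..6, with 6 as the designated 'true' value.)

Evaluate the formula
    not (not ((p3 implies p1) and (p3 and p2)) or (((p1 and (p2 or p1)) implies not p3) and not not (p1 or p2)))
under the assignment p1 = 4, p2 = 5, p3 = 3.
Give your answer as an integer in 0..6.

p3 implies p1 = 3 implies 4 = 6
p3 and p2 = 3 and 5 = 3
(p3 implies p1) and (p3 and p2) = 6 and 3 = 3
not ((p3 implies p1) and (p3 and p2)) = not 3 = 3
p2 or p1 = 5 or 4 = 5
p1 and (p2 or p1) = 4 and 5 = 4
not p3 = not 3 = 3
(p1 and (p2 or p1)) implies not p3 = 4 implies 3 = 5
p1 or p2 = 4 or 5 = 5
not (p1 or p2) = not 5 = 1
not not (p1 or p2) = not 1 = 5
((p1 and (p2 or p1)) implies not p3) and not not (p1 or p2) = 5 and 5 = 5
not ((p3 implies p1) and (p3 and p2)) or (((p1 and (p2 or p1)) implies not p3) and not not (p1 or p2)) = 3 or 5 = 5
not (not ((p3 implies p1) and (p3 and p2)) or (((p1 and (p2 or p1)) implies not p3) and not not (p1 or p2))) = not 5 = 1

1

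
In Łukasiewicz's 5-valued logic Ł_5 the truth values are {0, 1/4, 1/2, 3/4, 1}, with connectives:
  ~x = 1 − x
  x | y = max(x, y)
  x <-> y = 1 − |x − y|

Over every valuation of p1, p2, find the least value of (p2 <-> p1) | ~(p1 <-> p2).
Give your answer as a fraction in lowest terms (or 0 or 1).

Take p1 = 0, p2 = 1/2:
p2 <-> p1 = 1/2 <-> 0 = 1/2
p1 <-> p2 = 0 <-> 1/2 = 1/2
~(p1 <-> p2) = ~1/2 = 1/2
(p2 <-> p1) | ~(p1 <-> p2) = 1/2 | 1/2 = 1/2
No assignment yields a value below 1/2, so this is the minimum.

1/2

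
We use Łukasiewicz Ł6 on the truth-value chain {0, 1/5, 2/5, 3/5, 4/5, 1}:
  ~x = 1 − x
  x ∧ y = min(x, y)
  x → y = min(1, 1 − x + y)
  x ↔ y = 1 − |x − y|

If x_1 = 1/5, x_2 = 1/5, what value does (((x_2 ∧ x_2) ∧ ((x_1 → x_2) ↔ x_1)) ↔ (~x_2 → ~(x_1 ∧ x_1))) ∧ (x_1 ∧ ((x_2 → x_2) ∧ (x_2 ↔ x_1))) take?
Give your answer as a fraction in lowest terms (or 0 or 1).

x_2 ∧ x_2 = 1/5 ∧ 1/5 = 1/5
x_1 → x_2 = 1/5 → 1/5 = 1
(x_1 → x_2) ↔ x_1 = 1 ↔ 1/5 = 1/5
(x_2 ∧ x_2) ∧ ((x_1 → x_2) ↔ x_1) = 1/5 ∧ 1/5 = 1/5
~x_2 = ~1/5 = 4/5
x_1 ∧ x_1 = 1/5 ∧ 1/5 = 1/5
~(x_1 ∧ x_1) = ~1/5 = 4/5
~x_2 → ~(x_1 ∧ x_1) = 4/5 → 4/5 = 1
((x_2 ∧ x_2) ∧ ((x_1 → x_2) ↔ x_1)) ↔ (~x_2 → ~(x_1 ∧ x_1)) = 1/5 ↔ 1 = 1/5
x_2 → x_2 = 1/5 → 1/5 = 1
x_2 ↔ x_1 = 1/5 ↔ 1/5 = 1
(x_2 → x_2) ∧ (x_2 ↔ x_1) = 1 ∧ 1 = 1
x_1 ∧ ((x_2 → x_2) ∧ (x_2 ↔ x_1)) = 1/5 ∧ 1 = 1/5
(((x_2 ∧ x_2) ∧ ((x_1 → x_2) ↔ x_1)) ↔ (~x_2 → ~(x_1 ∧ x_1))) ∧ (x_1 ∧ ((x_2 → x_2) ∧ (x_2 ↔ x_1))) = 1/5 ∧ 1/5 = 1/5

1/5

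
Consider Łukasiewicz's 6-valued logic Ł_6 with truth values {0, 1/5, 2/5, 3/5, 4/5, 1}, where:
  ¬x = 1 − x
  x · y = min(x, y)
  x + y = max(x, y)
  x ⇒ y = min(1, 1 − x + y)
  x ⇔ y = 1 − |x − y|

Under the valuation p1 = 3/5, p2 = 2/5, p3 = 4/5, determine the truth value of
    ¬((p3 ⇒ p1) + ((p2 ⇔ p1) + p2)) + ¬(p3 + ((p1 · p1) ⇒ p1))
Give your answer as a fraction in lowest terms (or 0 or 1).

p3 ⇒ p1 = 4/5 ⇒ 3/5 = 4/5
p2 ⇔ p1 = 2/5 ⇔ 3/5 = 4/5
(p2 ⇔ p1) + p2 = 4/5 + 2/5 = 4/5
(p3 ⇒ p1) + ((p2 ⇔ p1) + p2) = 4/5 + 4/5 = 4/5
¬((p3 ⇒ p1) + ((p2 ⇔ p1) + p2)) = ¬4/5 = 1/5
p1 · p1 = 3/5 · 3/5 = 3/5
(p1 · p1) ⇒ p1 = 3/5 ⇒ 3/5 = 1
p3 + ((p1 · p1) ⇒ p1) = 4/5 + 1 = 1
¬(p3 + ((p1 · p1) ⇒ p1)) = ¬1 = 0
¬((p3 ⇒ p1) + ((p2 ⇔ p1) + p2)) + ¬(p3 + ((p1 · p1) ⇒ p1)) = 1/5 + 0 = 1/5

1/5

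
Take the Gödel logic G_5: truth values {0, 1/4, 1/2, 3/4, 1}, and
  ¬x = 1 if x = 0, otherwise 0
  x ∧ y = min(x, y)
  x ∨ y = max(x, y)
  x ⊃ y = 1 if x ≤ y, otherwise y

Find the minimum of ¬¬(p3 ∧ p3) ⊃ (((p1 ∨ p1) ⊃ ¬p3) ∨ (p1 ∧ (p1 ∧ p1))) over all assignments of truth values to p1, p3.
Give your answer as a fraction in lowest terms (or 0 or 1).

1/4

Take p1 = 1/4, p3 = 1/4:
p3 ∧ p3 = 1/4 ∧ 1/4 = 1/4
¬(p3 ∧ p3) = ¬1/4 = 0
¬¬(p3 ∧ p3) = ¬0 = 1
p1 ∨ p1 = 1/4 ∨ 1/4 = 1/4
¬p3 = ¬1/4 = 0
(p1 ∨ p1) ⊃ ¬p3 = 1/4 ⊃ 0 = 0
p1 ∧ p1 = 1/4 ∧ 1/4 = 1/4
p1 ∧ (p1 ∧ p1) = 1/4 ∧ 1/4 = 1/4
((p1 ∨ p1) ⊃ ¬p3) ∨ (p1 ∧ (p1 ∧ p1)) = 0 ∨ 1/4 = 1/4
¬¬(p3 ∧ p3) ⊃ (((p1 ∨ p1) ⊃ ¬p3) ∨ (p1 ∧ (p1 ∧ p1))) = 1 ⊃ 1/4 = 1/4
No assignment yields a value below 1/4, so this is the minimum.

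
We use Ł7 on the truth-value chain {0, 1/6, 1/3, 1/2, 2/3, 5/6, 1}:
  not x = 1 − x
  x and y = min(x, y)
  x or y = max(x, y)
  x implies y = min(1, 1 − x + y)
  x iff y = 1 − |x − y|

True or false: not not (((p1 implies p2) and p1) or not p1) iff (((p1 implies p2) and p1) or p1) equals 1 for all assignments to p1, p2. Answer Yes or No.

Counterexample: take p1 = 0, p2 = 0.
p1 implies p2 = 0 implies 0 = 1
(p1 implies p2) and p1 = 1 and 0 = 0
not p1 = not 0 = 1
((p1 implies p2) and p1) or not p1 = 0 or 1 = 1
not (((p1 implies p2) and p1) or not p1) = not 1 = 0
not not (((p1 implies p2) and p1) or not p1) = not 0 = 1
p1 implies p2 = 0 implies 0 = 1
(p1 implies p2) and p1 = 1 and 0 = 0
((p1 implies p2) and p1) or p1 = 0 or 0 = 0
not not (((p1 implies p2) and p1) or not p1) iff (((p1 implies p2) and p1) or p1) = 1 iff 0 = 0
This gives 0 ≠ 1.

No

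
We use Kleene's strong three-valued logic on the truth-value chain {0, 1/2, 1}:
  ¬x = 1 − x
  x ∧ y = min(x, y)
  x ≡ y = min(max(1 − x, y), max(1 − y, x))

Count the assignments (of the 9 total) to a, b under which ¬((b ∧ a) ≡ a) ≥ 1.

a = 0, b = 0 ↦ 0  <
a = 0, b = 1/2 ↦ 0  <
a = 0, b = 1 ↦ 0  <
a = 1/2, b = 0 ↦ 1/2  <
a = 1/2, b = 1/2 ↦ 1/2  <
a = 1/2, b = 1 ↦ 1/2  <
a = 1, b = 0 ↦ 1  ≥
a = 1, b = 1/2 ↦ 1/2  <
a = 1, b = 1 ↦ 0  <
So 1 of the 9 assignments meets the threshold.

1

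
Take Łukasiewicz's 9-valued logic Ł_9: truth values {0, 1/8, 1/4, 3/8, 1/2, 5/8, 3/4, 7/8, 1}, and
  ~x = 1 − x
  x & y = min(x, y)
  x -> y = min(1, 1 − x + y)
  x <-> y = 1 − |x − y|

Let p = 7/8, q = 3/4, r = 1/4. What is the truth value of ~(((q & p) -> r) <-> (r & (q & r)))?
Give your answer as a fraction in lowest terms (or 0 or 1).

1/4

q & p = 3/4 & 7/8 = 3/4
(q & p) -> r = 3/4 -> 1/4 = 1/2
q & r = 3/4 & 1/4 = 1/4
r & (q & r) = 1/4 & 1/4 = 1/4
((q & p) -> r) <-> (r & (q & r)) = 1/2 <-> 1/4 = 3/4
~(((q & p) -> r) <-> (r & (q & r))) = ~3/4 = 1/4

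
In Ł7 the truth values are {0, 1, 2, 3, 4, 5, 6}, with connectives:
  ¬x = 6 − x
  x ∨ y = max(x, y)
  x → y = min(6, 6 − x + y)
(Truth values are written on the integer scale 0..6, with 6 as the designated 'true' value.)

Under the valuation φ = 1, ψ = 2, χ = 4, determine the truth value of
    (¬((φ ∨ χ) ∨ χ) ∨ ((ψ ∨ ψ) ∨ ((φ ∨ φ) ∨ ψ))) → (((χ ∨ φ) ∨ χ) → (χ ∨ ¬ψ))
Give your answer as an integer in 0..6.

φ ∨ χ = 1 ∨ 4 = 4
(φ ∨ χ) ∨ χ = 4 ∨ 4 = 4
¬((φ ∨ χ) ∨ χ) = ¬4 = 2
ψ ∨ ψ = 2 ∨ 2 = 2
φ ∨ φ = 1 ∨ 1 = 1
(φ ∨ φ) ∨ ψ = 1 ∨ 2 = 2
(ψ ∨ ψ) ∨ ((φ ∨ φ) ∨ ψ) = 2 ∨ 2 = 2
¬((φ ∨ χ) ∨ χ) ∨ ((ψ ∨ ψ) ∨ ((φ ∨ φ) ∨ ψ)) = 2 ∨ 2 = 2
χ ∨ φ = 4 ∨ 1 = 4
(χ ∨ φ) ∨ χ = 4 ∨ 4 = 4
¬ψ = ¬2 = 4
χ ∨ ¬ψ = 4 ∨ 4 = 4
((χ ∨ φ) ∨ χ) → (χ ∨ ¬ψ) = 4 → 4 = 6
(¬((φ ∨ χ) ∨ χ) ∨ ((ψ ∨ ψ) ∨ ((φ ∨ φ) ∨ ψ))) → (((χ ∨ φ) ∨ χ) → (χ ∨ ¬ψ)) = 2 → 6 = 6

6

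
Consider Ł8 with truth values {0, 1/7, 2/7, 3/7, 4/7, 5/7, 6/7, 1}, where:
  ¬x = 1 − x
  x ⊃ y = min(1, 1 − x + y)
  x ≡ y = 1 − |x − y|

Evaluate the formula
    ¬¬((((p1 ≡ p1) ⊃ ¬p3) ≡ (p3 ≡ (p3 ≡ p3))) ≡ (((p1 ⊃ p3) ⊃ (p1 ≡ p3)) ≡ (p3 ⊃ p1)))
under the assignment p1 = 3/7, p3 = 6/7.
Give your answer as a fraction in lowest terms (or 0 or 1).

p1 ≡ p1 = 3/7 ≡ 3/7 = 1
¬p3 = ¬6/7 = 1/7
(p1 ≡ p1) ⊃ ¬p3 = 1 ⊃ 1/7 = 1/7
p3 ≡ p3 = 6/7 ≡ 6/7 = 1
p3 ≡ (p3 ≡ p3) = 6/7 ≡ 1 = 6/7
((p1 ≡ p1) ⊃ ¬p3) ≡ (p3 ≡ (p3 ≡ p3)) = 1/7 ≡ 6/7 = 2/7
p1 ⊃ p3 = 3/7 ⊃ 6/7 = 1
p1 ≡ p3 = 3/7 ≡ 6/7 = 4/7
(p1 ⊃ p3) ⊃ (p1 ≡ p3) = 1 ⊃ 4/7 = 4/7
p3 ⊃ p1 = 6/7 ⊃ 3/7 = 4/7
((p1 ⊃ p3) ⊃ (p1 ≡ p3)) ≡ (p3 ⊃ p1) = 4/7 ≡ 4/7 = 1
(((p1 ≡ p1) ⊃ ¬p3) ≡ (p3 ≡ (p3 ≡ p3))) ≡ (((p1 ⊃ p3) ⊃ (p1 ≡ p3)) ≡ (p3 ⊃ p1)) = 2/7 ≡ 1 = 2/7
¬((((p1 ≡ p1) ⊃ ¬p3) ≡ (p3 ≡ (p3 ≡ p3))) ≡ (((p1 ⊃ p3) ⊃ (p1 ≡ p3)) ≡ (p3 ⊃ p1))) = ¬2/7 = 5/7
¬¬((((p1 ≡ p1) ⊃ ¬p3) ≡ (p3 ≡ (p3 ≡ p3))) ≡ (((p1 ⊃ p3) ⊃ (p1 ≡ p3)) ≡ (p3 ⊃ p1))) = ¬5/7 = 2/7

2/7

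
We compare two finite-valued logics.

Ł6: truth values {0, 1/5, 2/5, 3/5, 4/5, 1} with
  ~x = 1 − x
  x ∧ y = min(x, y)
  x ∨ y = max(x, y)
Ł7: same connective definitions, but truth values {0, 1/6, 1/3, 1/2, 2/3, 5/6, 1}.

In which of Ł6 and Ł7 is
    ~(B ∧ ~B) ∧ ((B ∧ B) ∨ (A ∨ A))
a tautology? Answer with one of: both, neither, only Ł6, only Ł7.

neither

In Ł6: at A = 0, B = 0 the value is 0 — not a tautology.
In Ł7: at A = 0, B = 0 the value is 0 — not a tautology.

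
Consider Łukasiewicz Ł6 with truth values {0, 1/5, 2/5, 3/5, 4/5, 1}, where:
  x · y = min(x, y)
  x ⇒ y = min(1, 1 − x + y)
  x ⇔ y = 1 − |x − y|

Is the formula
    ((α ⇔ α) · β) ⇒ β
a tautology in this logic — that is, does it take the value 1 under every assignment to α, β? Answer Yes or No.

At α = 1, β = 4/5, for instance:
α ⇔ α = 1 ⇔ 1 = 1
(α ⇔ α) · β = 1 · 4/5 = 4/5
((α ⇔ α) · β) ⇒ β = 4/5 ⇒ 4/5 = 1
and checking the remaining 35 assignments likewise gives ≥ 1 in every case.

Yes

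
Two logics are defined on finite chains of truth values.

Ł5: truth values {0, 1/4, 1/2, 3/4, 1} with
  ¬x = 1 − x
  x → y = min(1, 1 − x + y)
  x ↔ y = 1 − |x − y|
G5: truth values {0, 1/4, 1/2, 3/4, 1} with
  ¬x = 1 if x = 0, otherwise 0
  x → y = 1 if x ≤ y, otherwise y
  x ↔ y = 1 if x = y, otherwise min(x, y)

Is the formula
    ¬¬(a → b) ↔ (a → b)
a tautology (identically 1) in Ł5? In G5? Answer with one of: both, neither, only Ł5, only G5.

In Ł5: every assignment gives 1 — tautology.
In G5: at a = 1/2, b = 1/4 the value is 1/4 — not a tautology.

only Ł5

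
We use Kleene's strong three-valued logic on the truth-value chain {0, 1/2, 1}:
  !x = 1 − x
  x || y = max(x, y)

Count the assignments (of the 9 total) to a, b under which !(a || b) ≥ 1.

1

a = 0, b = 0 ↦ 1  ≥
a = 0, b = 1/2 ↦ 1/2  <
a = 0, b = 1 ↦ 0  <
a = 1/2, b = 0 ↦ 1/2  <
a = 1/2, b = 1/2 ↦ 1/2  <
a = 1/2, b = 1 ↦ 0  <
a = 1, b = 0 ↦ 0  <
a = 1, b = 1/2 ↦ 0  <
a = 1, b = 1 ↦ 0  <
So 1 of the 9 assignments meets the threshold.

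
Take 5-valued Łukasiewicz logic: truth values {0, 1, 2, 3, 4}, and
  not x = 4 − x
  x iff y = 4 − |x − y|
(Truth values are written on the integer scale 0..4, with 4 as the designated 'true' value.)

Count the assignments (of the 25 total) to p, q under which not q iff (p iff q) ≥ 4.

value 4: 7 assignments (counts)
value 3: 7 assignments
value 2: 6 assignments
value 1: 3 assignments
value 0: 2 assignments
So 7 of the 25 assignments meet the threshold.

7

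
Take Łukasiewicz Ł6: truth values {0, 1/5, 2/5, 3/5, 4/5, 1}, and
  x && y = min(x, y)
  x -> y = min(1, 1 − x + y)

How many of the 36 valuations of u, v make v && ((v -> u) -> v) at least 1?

value 1: 6 assignments (counts)
value 4/5: 6 assignments
value 3/5: 6 assignments
value 2/5: 6 assignments
value 1/5: 6 assignments
value 0: 6 assignments
So 6 of the 36 assignments meet the threshold.

6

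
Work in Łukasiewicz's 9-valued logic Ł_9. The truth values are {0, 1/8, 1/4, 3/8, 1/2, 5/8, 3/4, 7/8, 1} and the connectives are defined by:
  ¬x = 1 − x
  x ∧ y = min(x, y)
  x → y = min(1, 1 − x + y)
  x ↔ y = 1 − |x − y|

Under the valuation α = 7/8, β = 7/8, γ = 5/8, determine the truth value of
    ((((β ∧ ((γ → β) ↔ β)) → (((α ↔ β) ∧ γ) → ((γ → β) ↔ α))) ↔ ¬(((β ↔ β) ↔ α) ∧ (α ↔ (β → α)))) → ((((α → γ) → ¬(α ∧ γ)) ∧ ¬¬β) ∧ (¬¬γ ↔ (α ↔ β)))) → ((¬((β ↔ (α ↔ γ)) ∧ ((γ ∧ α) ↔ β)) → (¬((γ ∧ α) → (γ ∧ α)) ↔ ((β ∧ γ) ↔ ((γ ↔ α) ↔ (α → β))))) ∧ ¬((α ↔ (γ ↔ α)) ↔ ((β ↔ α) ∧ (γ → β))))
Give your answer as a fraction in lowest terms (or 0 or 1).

γ → β = 5/8 → 7/8 = 1
(γ → β) ↔ β = 1 ↔ 7/8 = 7/8
β ∧ ((γ → β) ↔ β) = 7/8 ∧ 7/8 = 7/8
α ↔ β = 7/8 ↔ 7/8 = 1
(α ↔ β) ∧ γ = 1 ∧ 5/8 = 5/8
γ → β = 5/8 → 7/8 = 1
(γ → β) ↔ α = 1 ↔ 7/8 = 7/8
((α ↔ β) ∧ γ) → ((γ → β) ↔ α) = 5/8 → 7/8 = 1
(β ∧ ((γ → β) ↔ β)) → (((α ↔ β) ∧ γ) → ((γ → β) ↔ α)) = 7/8 → 1 = 1
β ↔ β = 7/8 ↔ 7/8 = 1
(β ↔ β) ↔ α = 1 ↔ 7/8 = 7/8
β → α = 7/8 → 7/8 = 1
α ↔ (β → α) = 7/8 ↔ 1 = 7/8
((β ↔ β) ↔ α) ∧ (α ↔ (β → α)) = 7/8 ∧ 7/8 = 7/8
¬(((β ↔ β) ↔ α) ∧ (α ↔ (β → α))) = ¬7/8 = 1/8
((β ∧ ((γ → β) ↔ β)) → (((α ↔ β) ∧ γ) → ((γ → β) ↔ α))) ↔ ¬(((β ↔ β) ↔ α) ∧ (α ↔ (β → α))) = 1 ↔ 1/8 = 1/8
α → γ = 7/8 → 5/8 = 3/4
α ∧ γ = 7/8 ∧ 5/8 = 5/8
¬(α ∧ γ) = ¬5/8 = 3/8
(α → γ) → ¬(α ∧ γ) = 3/4 → 3/8 = 5/8
¬β = ¬7/8 = 1/8
¬¬β = ¬1/8 = 7/8
((α → γ) → ¬(α ∧ γ)) ∧ ¬¬β = 5/8 ∧ 7/8 = 5/8
¬γ = ¬5/8 = 3/8
¬¬γ = ¬3/8 = 5/8
α ↔ β = 7/8 ↔ 7/8 = 1
¬¬γ ↔ (α ↔ β) = 5/8 ↔ 1 = 5/8
(((α → γ) → ¬(α ∧ γ)) ∧ ¬¬β) ∧ (¬¬γ ↔ (α ↔ β)) = 5/8 ∧ 5/8 = 5/8
(((β ∧ ((γ → β) ↔ β)) → (((α ↔ β) ∧ γ) → ((γ → β) ↔ α))) ↔ ¬(((β ↔ β) ↔ α) ∧ (α ↔ (β → α)))) → ((((α → γ) → ¬(α ∧ γ)) ∧ ¬¬β) ∧ (¬¬γ ↔ (α ↔ β))) = 1/8 → 5/8 = 1
α ↔ γ = 7/8 ↔ 5/8 = 3/4
β ↔ (α ↔ γ) = 7/8 ↔ 3/4 = 7/8
γ ∧ α = 5/8 ∧ 7/8 = 5/8
(γ ∧ α) ↔ β = 5/8 ↔ 7/8 = 3/4
(β ↔ (α ↔ γ)) ∧ ((γ ∧ α) ↔ β) = 7/8 ∧ 3/4 = 3/4
¬((β ↔ (α ↔ γ)) ∧ ((γ ∧ α) ↔ β)) = ¬3/4 = 1/4
γ ∧ α = 5/8 ∧ 7/8 = 5/8
γ ∧ α = 5/8 ∧ 7/8 = 5/8
(γ ∧ α) → (γ ∧ α) = 5/8 → 5/8 = 1
¬((γ ∧ α) → (γ ∧ α)) = ¬1 = 0
β ∧ γ = 7/8 ∧ 5/8 = 5/8
γ ↔ α = 5/8 ↔ 7/8 = 3/4
α → β = 7/8 → 7/8 = 1
(γ ↔ α) ↔ (α → β) = 3/4 ↔ 1 = 3/4
(β ∧ γ) ↔ ((γ ↔ α) ↔ (α → β)) = 5/8 ↔ 3/4 = 7/8
¬((γ ∧ α) → (γ ∧ α)) ↔ ((β ∧ γ) ↔ ((γ ↔ α) ↔ (α → β))) = 0 ↔ 7/8 = 1/8
¬((β ↔ (α ↔ γ)) ∧ ((γ ∧ α) ↔ β)) → (¬((γ ∧ α) → (γ ∧ α)) ↔ ((β ∧ γ) ↔ ((γ ↔ α) ↔ (α → β)))) = 1/4 → 1/8 = 7/8
γ ↔ α = 5/8 ↔ 7/8 = 3/4
α ↔ (γ ↔ α) = 7/8 ↔ 3/4 = 7/8
β ↔ α = 7/8 ↔ 7/8 = 1
γ → β = 5/8 → 7/8 = 1
(β ↔ α) ∧ (γ → β) = 1 ∧ 1 = 1
(α ↔ (γ ↔ α)) ↔ ((β ↔ α) ∧ (γ → β)) = 7/8 ↔ 1 = 7/8
¬((α ↔ (γ ↔ α)) ↔ ((β ↔ α) ∧ (γ → β))) = ¬7/8 = 1/8
(¬((β ↔ (α ↔ γ)) ∧ ((γ ∧ α) ↔ β)) → (¬((γ ∧ α) → (γ ∧ α)) ↔ ((β ∧ γ) ↔ ((γ ↔ α) ↔ (α → β))))) ∧ ¬((α ↔ (γ ↔ α)) ↔ ((β ↔ α) ∧ (γ → β))) = 7/8 ∧ 1/8 = 1/8
((((β ∧ ((γ → β) ↔ β)) → (((α ↔ β) ∧ γ) → ((γ → β) ↔ α))) ↔ ¬(((β ↔ β) ↔ α) ∧ (α ↔ (β → α)))) → ((((α → γ) → ¬(α ∧ γ)) ∧ ¬¬β) ∧ (¬¬γ ↔ (α ↔ β)))) → ((¬((β ↔ (α ↔ γ)) ∧ ((γ ∧ α) ↔ β)) → (¬((γ ∧ α) → (γ ∧ α)) ↔ ((β ∧ γ) ↔ ((γ ↔ α) ↔ (α → β))))) ∧ ¬((α ↔ (γ ↔ α)) ↔ ((β ↔ α) ∧ (γ → β)))) = 1 → 1/8 = 1/8

1/8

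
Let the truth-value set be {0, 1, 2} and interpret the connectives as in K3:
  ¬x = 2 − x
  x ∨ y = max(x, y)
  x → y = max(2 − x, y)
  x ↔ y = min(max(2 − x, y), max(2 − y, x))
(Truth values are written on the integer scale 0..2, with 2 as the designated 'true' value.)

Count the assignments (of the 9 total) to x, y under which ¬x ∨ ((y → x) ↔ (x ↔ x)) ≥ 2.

x = 0, y = 0 ↦ 2  ≥
x = 0, y = 1 ↦ 2  ≥
x = 0, y = 2 ↦ 2  ≥
x = 1, y = 0 ↦ 1  <
x = 1, y = 1 ↦ 1  <
x = 1, y = 2 ↦ 1  <
x = 2, y = 0 ↦ 2  ≥
x = 2, y = 1 ↦ 2  ≥
x = 2, y = 2 ↦ 2  ≥
So 6 of the 9 assignments meet the threshold.

6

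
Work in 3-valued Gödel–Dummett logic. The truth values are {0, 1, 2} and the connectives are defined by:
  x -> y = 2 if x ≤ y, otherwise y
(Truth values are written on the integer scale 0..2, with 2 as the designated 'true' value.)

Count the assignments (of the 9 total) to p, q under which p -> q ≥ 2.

p = 0, q = 0 ↦ 2  ≥
p = 0, q = 1 ↦ 2  ≥
p = 0, q = 2 ↦ 2  ≥
p = 1, q = 0 ↦ 0  <
p = 1, q = 1 ↦ 2  ≥
p = 1, q = 2 ↦ 2  ≥
p = 2, q = 0 ↦ 0  <
p = 2, q = 1 ↦ 1  <
p = 2, q = 2 ↦ 2  ≥
So 6 of the 9 assignments meet the threshold.

6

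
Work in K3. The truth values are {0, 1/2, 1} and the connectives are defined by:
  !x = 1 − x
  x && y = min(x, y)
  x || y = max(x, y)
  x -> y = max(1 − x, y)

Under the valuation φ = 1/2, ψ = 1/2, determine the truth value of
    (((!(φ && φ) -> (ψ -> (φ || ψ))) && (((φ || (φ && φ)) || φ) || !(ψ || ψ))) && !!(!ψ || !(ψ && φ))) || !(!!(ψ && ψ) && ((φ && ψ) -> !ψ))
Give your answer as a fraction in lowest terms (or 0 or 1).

φ && φ = 1/2 && 1/2 = 1/2
!(φ && φ) = !1/2 = 1/2
φ || ψ = 1/2 || 1/2 = 1/2
ψ -> (φ || ψ) = 1/2 -> 1/2 = 1/2
!(φ && φ) -> (ψ -> (φ || ψ)) = 1/2 -> 1/2 = 1/2
φ && φ = 1/2 && 1/2 = 1/2
φ || (φ && φ) = 1/2 || 1/2 = 1/2
(φ || (φ && φ)) || φ = 1/2 || 1/2 = 1/2
ψ || ψ = 1/2 || 1/2 = 1/2
!(ψ || ψ) = !1/2 = 1/2
((φ || (φ && φ)) || φ) || !(ψ || ψ) = 1/2 || 1/2 = 1/2
(!(φ && φ) -> (ψ -> (φ || ψ))) && (((φ || (φ && φ)) || φ) || !(ψ || ψ)) = 1/2 && 1/2 = 1/2
!ψ = !1/2 = 1/2
ψ && φ = 1/2 && 1/2 = 1/2
!(ψ && φ) = !1/2 = 1/2
!ψ || !(ψ && φ) = 1/2 || 1/2 = 1/2
!(!ψ || !(ψ && φ)) = !1/2 = 1/2
!!(!ψ || !(ψ && φ)) = !1/2 = 1/2
((!(φ && φ) -> (ψ -> (φ || ψ))) && (((φ || (φ && φ)) || φ) || !(ψ || ψ))) && !!(!ψ || !(ψ && φ)) = 1/2 && 1/2 = 1/2
ψ && ψ = 1/2 && 1/2 = 1/2
!(ψ && ψ) = !1/2 = 1/2
!!(ψ && ψ) = !1/2 = 1/2
φ && ψ = 1/2 && 1/2 = 1/2
!ψ = !1/2 = 1/2
(φ && ψ) -> !ψ = 1/2 -> 1/2 = 1/2
!!(ψ && ψ) && ((φ && ψ) -> !ψ) = 1/2 && 1/2 = 1/2
!(!!(ψ && ψ) && ((φ && ψ) -> !ψ)) = !1/2 = 1/2
(((!(φ && φ) -> (ψ -> (φ || ψ))) && (((φ || (φ && φ)) || φ) || !(ψ || ψ))) && !!(!ψ || !(ψ && φ))) || !(!!(ψ && ψ) && ((φ && ψ) -> !ψ)) = 1/2 || 1/2 = 1/2

1/2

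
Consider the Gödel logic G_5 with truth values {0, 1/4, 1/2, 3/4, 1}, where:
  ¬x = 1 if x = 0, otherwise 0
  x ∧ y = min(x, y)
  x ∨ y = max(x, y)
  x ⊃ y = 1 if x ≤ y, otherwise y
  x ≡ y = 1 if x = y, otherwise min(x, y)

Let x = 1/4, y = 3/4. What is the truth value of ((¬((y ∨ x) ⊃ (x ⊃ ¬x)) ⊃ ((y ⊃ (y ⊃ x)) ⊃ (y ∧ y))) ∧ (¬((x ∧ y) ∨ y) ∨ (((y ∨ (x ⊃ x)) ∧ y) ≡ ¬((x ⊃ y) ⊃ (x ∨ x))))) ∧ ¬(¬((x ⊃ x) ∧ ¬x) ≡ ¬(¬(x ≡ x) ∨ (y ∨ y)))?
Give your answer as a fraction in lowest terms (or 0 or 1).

0

y ∨ x = 3/4 ∨ 1/4 = 3/4
¬x = ¬1/4 = 0
x ⊃ ¬x = 1/4 ⊃ 0 = 0
(y ∨ x) ⊃ (x ⊃ ¬x) = 3/4 ⊃ 0 = 0
¬((y ∨ x) ⊃ (x ⊃ ¬x)) = ¬0 = 1
y ⊃ x = 3/4 ⊃ 1/4 = 1/4
y ⊃ (y ⊃ x) = 3/4 ⊃ 1/4 = 1/4
y ∧ y = 3/4 ∧ 3/4 = 3/4
(y ⊃ (y ⊃ x)) ⊃ (y ∧ y) = 1/4 ⊃ 3/4 = 1
¬((y ∨ x) ⊃ (x ⊃ ¬x)) ⊃ ((y ⊃ (y ⊃ x)) ⊃ (y ∧ y)) = 1 ⊃ 1 = 1
x ∧ y = 1/4 ∧ 3/4 = 1/4
(x ∧ y) ∨ y = 1/4 ∨ 3/4 = 3/4
¬((x ∧ y) ∨ y) = ¬3/4 = 0
x ⊃ x = 1/4 ⊃ 1/4 = 1
y ∨ (x ⊃ x) = 3/4 ∨ 1 = 1
(y ∨ (x ⊃ x)) ∧ y = 1 ∧ 3/4 = 3/4
x ⊃ y = 1/4 ⊃ 3/4 = 1
x ∨ x = 1/4 ∨ 1/4 = 1/4
(x ⊃ y) ⊃ (x ∨ x) = 1 ⊃ 1/4 = 1/4
¬((x ⊃ y) ⊃ (x ∨ x)) = ¬1/4 = 0
((y ∨ (x ⊃ x)) ∧ y) ≡ ¬((x ⊃ y) ⊃ (x ∨ x)) = 3/4 ≡ 0 = 0
¬((x ∧ y) ∨ y) ∨ (((y ∨ (x ⊃ x)) ∧ y) ≡ ¬((x ⊃ y) ⊃ (x ∨ x))) = 0 ∨ 0 = 0
(¬((y ∨ x) ⊃ (x ⊃ ¬x)) ⊃ ((y ⊃ (y ⊃ x)) ⊃ (y ∧ y))) ∧ (¬((x ∧ y) ∨ y) ∨ (((y ∨ (x ⊃ x)) ∧ y) ≡ ¬((x ⊃ y) ⊃ (x ∨ x)))) = 1 ∧ 0 = 0
x ⊃ x = 1/4 ⊃ 1/4 = 1
¬x = ¬1/4 = 0
(x ⊃ x) ∧ ¬x = 1 ∧ 0 = 0
¬((x ⊃ x) ∧ ¬x) = ¬0 = 1
x ≡ x = 1/4 ≡ 1/4 = 1
¬(x ≡ x) = ¬1 = 0
y ∨ y = 3/4 ∨ 3/4 = 3/4
¬(x ≡ x) ∨ (y ∨ y) = 0 ∨ 3/4 = 3/4
¬(¬(x ≡ x) ∨ (y ∨ y)) = ¬3/4 = 0
¬((x ⊃ x) ∧ ¬x) ≡ ¬(¬(x ≡ x) ∨ (y ∨ y)) = 1 ≡ 0 = 0
¬(¬((x ⊃ x) ∧ ¬x) ≡ ¬(¬(x ≡ x) ∨ (y ∨ y))) = ¬0 = 1
((¬((y ∨ x) ⊃ (x ⊃ ¬x)) ⊃ ((y ⊃ (y ⊃ x)) ⊃ (y ∧ y))) ∧ (¬((x ∧ y) ∨ y) ∨ (((y ∨ (x ⊃ x)) ∧ y) ≡ ¬((x ⊃ y) ⊃ (x ∨ x))))) ∧ ¬(¬((x ⊃ x) ∧ ¬x) ≡ ¬(¬(x ≡ x) ∨ (y ∨ y))) = 0 ∧ 1 = 0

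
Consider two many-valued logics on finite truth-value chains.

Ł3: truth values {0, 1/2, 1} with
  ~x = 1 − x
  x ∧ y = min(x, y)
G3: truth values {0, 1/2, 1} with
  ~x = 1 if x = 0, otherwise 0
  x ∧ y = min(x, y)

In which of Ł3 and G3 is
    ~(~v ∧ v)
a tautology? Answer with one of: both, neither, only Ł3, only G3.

only G3

In Ł3: at v = 1/2 the value is 1/2 — not a tautology.
In G3: every assignment gives 1 — tautology.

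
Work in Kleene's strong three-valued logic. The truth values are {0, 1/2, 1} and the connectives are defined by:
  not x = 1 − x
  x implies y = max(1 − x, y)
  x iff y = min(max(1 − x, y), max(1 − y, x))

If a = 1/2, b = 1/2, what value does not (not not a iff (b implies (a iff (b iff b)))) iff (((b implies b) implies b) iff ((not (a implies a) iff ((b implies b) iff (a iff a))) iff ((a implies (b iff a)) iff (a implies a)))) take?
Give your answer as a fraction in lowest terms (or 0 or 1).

1/2

not a = not 1/2 = 1/2
not not a = not 1/2 = 1/2
b iff b = 1/2 iff 1/2 = 1/2
a iff (b iff b) = 1/2 iff 1/2 = 1/2
b implies (a iff (b iff b)) = 1/2 implies 1/2 = 1/2
not not a iff (b implies (a iff (b iff b))) = 1/2 iff 1/2 = 1/2
not (not not a iff (b implies (a iff (b iff b)))) = not 1/2 = 1/2
b implies b = 1/2 implies 1/2 = 1/2
(b implies b) implies b = 1/2 implies 1/2 = 1/2
a implies a = 1/2 implies 1/2 = 1/2
not (a implies a) = not 1/2 = 1/2
b implies b = 1/2 implies 1/2 = 1/2
a iff a = 1/2 iff 1/2 = 1/2
(b implies b) iff (a iff a) = 1/2 iff 1/2 = 1/2
not (a implies a) iff ((b implies b) iff (a iff a)) = 1/2 iff 1/2 = 1/2
b iff a = 1/2 iff 1/2 = 1/2
a implies (b iff a) = 1/2 implies 1/2 = 1/2
a implies a = 1/2 implies 1/2 = 1/2
(a implies (b iff a)) iff (a implies a) = 1/2 iff 1/2 = 1/2
(not (a implies a) iff ((b implies b) iff (a iff a))) iff ((a implies (b iff a)) iff (a implies a)) = 1/2 iff 1/2 = 1/2
((b implies b) implies b) iff ((not (a implies a) iff ((b implies b) iff (a iff a))) iff ((a implies (b iff a)) iff (a implies a))) = 1/2 iff 1/2 = 1/2
not (not not a iff (b implies (a iff (b iff b)))) iff (((b implies b) implies b) iff ((not (a implies a) iff ((b implies b) iff (a iff a))) iff ((a implies (b iff a)) iff (a implies a)))) = 1/2 iff 1/2 = 1/2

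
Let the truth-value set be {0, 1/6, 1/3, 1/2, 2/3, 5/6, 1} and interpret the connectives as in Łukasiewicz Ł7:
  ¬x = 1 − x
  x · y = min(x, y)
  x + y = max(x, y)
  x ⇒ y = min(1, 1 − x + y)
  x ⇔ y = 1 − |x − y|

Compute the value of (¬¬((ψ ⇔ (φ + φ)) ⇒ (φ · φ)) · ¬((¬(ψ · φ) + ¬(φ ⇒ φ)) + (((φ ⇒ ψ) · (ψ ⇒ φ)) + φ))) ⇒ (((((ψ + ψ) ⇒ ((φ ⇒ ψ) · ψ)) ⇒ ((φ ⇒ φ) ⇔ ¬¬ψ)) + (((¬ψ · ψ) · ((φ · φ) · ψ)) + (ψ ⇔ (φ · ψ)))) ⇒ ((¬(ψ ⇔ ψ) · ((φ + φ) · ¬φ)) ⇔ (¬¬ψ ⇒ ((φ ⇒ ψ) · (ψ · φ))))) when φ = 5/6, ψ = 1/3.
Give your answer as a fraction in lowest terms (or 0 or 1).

φ + φ = 5/6 + 5/6 = 5/6
ψ ⇔ (φ + φ) = 1/3 ⇔ 5/6 = 1/2
φ · φ = 5/6 · 5/6 = 5/6
(ψ ⇔ (φ + φ)) ⇒ (φ · φ) = 1/2 ⇒ 5/6 = 1
¬((ψ ⇔ (φ + φ)) ⇒ (φ · φ)) = ¬1 = 0
¬¬((ψ ⇔ (φ + φ)) ⇒ (φ · φ)) = ¬0 = 1
ψ · φ = 1/3 · 5/6 = 1/3
¬(ψ · φ) = ¬1/3 = 2/3
φ ⇒ φ = 5/6 ⇒ 5/6 = 1
¬(φ ⇒ φ) = ¬1 = 0
¬(ψ · φ) + ¬(φ ⇒ φ) = 2/3 + 0 = 2/3
φ ⇒ ψ = 5/6 ⇒ 1/3 = 1/2
ψ ⇒ φ = 1/3 ⇒ 5/6 = 1
(φ ⇒ ψ) · (ψ ⇒ φ) = 1/2 · 1 = 1/2
((φ ⇒ ψ) · (ψ ⇒ φ)) + φ = 1/2 + 5/6 = 5/6
(¬(ψ · φ) + ¬(φ ⇒ φ)) + (((φ ⇒ ψ) · (ψ ⇒ φ)) + φ) = 2/3 + 5/6 = 5/6
¬((¬(ψ · φ) + ¬(φ ⇒ φ)) + (((φ ⇒ ψ) · (ψ ⇒ φ)) + φ)) = ¬5/6 = 1/6
¬¬((ψ ⇔ (φ + φ)) ⇒ (φ · φ)) · ¬((¬(ψ · φ) + ¬(φ ⇒ φ)) + (((φ ⇒ ψ) · (ψ ⇒ φ)) + φ)) = 1 · 1/6 = 1/6
ψ + ψ = 1/3 + 1/3 = 1/3
φ ⇒ ψ = 5/6 ⇒ 1/3 = 1/2
(φ ⇒ ψ) · ψ = 1/2 · 1/3 = 1/3
(ψ + ψ) ⇒ ((φ ⇒ ψ) · ψ) = 1/3 ⇒ 1/3 = 1
φ ⇒ φ = 5/6 ⇒ 5/6 = 1
¬ψ = ¬1/3 = 2/3
¬¬ψ = ¬2/3 = 1/3
(φ ⇒ φ) ⇔ ¬¬ψ = 1 ⇔ 1/3 = 1/3
((ψ + ψ) ⇒ ((φ ⇒ ψ) · ψ)) ⇒ ((φ ⇒ φ) ⇔ ¬¬ψ) = 1 ⇒ 1/3 = 1/3
¬ψ = ¬1/3 = 2/3
¬ψ · ψ = 2/3 · 1/3 = 1/3
φ · φ = 5/6 · 5/6 = 5/6
(φ · φ) · ψ = 5/6 · 1/3 = 1/3
(¬ψ · ψ) · ((φ · φ) · ψ) = 1/3 · 1/3 = 1/3
φ · ψ = 5/6 · 1/3 = 1/3
ψ ⇔ (φ · ψ) = 1/3 ⇔ 1/3 = 1
((¬ψ · ψ) · ((φ · φ) · ψ)) + (ψ ⇔ (φ · ψ)) = 1/3 + 1 = 1
(((ψ + ψ) ⇒ ((φ ⇒ ψ) · ψ)) ⇒ ((φ ⇒ φ) ⇔ ¬¬ψ)) + (((¬ψ · ψ) · ((φ · φ) · ψ)) + (ψ ⇔ (φ · ψ))) = 1/3 + 1 = 1
ψ ⇔ ψ = 1/3 ⇔ 1/3 = 1
¬(ψ ⇔ ψ) = ¬1 = 0
φ + φ = 5/6 + 5/6 = 5/6
¬φ = ¬5/6 = 1/6
(φ + φ) · ¬φ = 5/6 · 1/6 = 1/6
¬(ψ ⇔ ψ) · ((φ + φ) · ¬φ) = 0 · 1/6 = 0
¬ψ = ¬1/3 = 2/3
¬¬ψ = ¬2/3 = 1/3
φ ⇒ ψ = 5/6 ⇒ 1/3 = 1/2
ψ · φ = 1/3 · 5/6 = 1/3
(φ ⇒ ψ) · (ψ · φ) = 1/2 · 1/3 = 1/3
¬¬ψ ⇒ ((φ ⇒ ψ) · (ψ · φ)) = 1/3 ⇒ 1/3 = 1
(¬(ψ ⇔ ψ) · ((φ + φ) · ¬φ)) ⇔ (¬¬ψ ⇒ ((φ ⇒ ψ) · (ψ · φ))) = 0 ⇔ 1 = 0
((((ψ + ψ) ⇒ ((φ ⇒ ψ) · ψ)) ⇒ ((φ ⇒ φ) ⇔ ¬¬ψ)) + (((¬ψ · ψ) · ((φ · φ) · ψ)) + (ψ ⇔ (φ · ψ)))) ⇒ ((¬(ψ ⇔ ψ) · ((φ + φ) · ¬φ)) ⇔ (¬¬ψ ⇒ ((φ ⇒ ψ) · (ψ · φ)))) = 1 ⇒ 0 = 0
(¬¬((ψ ⇔ (φ + φ)) ⇒ (φ · φ)) · ¬((¬(ψ · φ) + ¬(φ ⇒ φ)) + (((φ ⇒ ψ) · (ψ ⇒ φ)) + φ))) ⇒ (((((ψ + ψ) ⇒ ((φ ⇒ ψ) · ψ)) ⇒ ((φ ⇒ φ) ⇔ ¬¬ψ)) + (((¬ψ · ψ) · ((φ · φ) · ψ)) + (ψ ⇔ (φ · ψ)))) ⇒ ((¬(ψ ⇔ ψ) · ((φ + φ) · ¬φ)) ⇔ (¬¬ψ ⇒ ((φ ⇒ ψ) · (ψ · φ))))) = 1/6 ⇒ 0 = 5/6

5/6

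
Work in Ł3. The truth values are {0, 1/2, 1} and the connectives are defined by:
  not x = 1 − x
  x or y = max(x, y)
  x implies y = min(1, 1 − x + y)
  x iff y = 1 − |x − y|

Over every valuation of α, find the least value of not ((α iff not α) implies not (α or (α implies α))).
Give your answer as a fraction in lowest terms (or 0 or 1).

0

Take α = 0:
not α = not 0 = 1
α iff not α = 0 iff 1 = 0
α implies α = 0 implies 0 = 1
α or (α implies α) = 0 or 1 = 1
not (α or (α implies α)) = not 1 = 0
(α iff not α) implies not (α or (α implies α)) = 0 implies 0 = 1
not ((α iff not α) implies not (α or (α implies α))) = not 1 = 0
No assignment yields a value below 0, so this is the minimum.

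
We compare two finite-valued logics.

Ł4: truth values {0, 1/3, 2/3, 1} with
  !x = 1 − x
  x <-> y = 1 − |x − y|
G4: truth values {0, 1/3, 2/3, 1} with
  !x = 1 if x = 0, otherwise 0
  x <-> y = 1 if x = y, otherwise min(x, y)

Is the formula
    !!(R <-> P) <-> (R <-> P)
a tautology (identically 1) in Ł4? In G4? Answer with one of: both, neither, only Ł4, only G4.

In Ł4: every assignment gives 1 — tautology.
In G4: at P = 1/3, R = 2/3 the value is 1/3 — not a tautology.

only Ł4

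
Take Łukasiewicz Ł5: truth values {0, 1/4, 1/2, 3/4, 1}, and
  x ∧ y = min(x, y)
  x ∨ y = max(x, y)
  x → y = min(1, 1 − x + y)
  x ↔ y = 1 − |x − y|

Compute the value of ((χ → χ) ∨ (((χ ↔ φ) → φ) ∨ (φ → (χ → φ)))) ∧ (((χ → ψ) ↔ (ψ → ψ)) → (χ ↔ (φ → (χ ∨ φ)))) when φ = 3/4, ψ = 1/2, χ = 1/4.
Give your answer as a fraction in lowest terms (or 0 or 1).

1/4

χ → χ = 1/4 → 1/4 = 1
χ ↔ φ = 1/4 ↔ 3/4 = 1/2
(χ ↔ φ) → φ = 1/2 → 3/4 = 1
χ → φ = 1/4 → 3/4 = 1
φ → (χ → φ) = 3/4 → 1 = 1
((χ ↔ φ) → φ) ∨ (φ → (χ → φ)) = 1 ∨ 1 = 1
(χ → χ) ∨ (((χ ↔ φ) → φ) ∨ (φ → (χ → φ))) = 1 ∨ 1 = 1
χ → ψ = 1/4 → 1/2 = 1
ψ → ψ = 1/2 → 1/2 = 1
(χ → ψ) ↔ (ψ → ψ) = 1 ↔ 1 = 1
χ ∨ φ = 1/4 ∨ 3/4 = 3/4
φ → (χ ∨ φ) = 3/4 → 3/4 = 1
χ ↔ (φ → (χ ∨ φ)) = 1/4 ↔ 1 = 1/4
((χ → ψ) ↔ (ψ → ψ)) → (χ ↔ (φ → (χ ∨ φ))) = 1 → 1/4 = 1/4
((χ → χ) ∨ (((χ ↔ φ) → φ) ∨ (φ → (χ → φ)))) ∧ (((χ → ψ) ↔ (ψ → ψ)) → (χ ↔ (φ → (χ ∨ φ)))) = 1 ∧ 1/4 = 1/4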